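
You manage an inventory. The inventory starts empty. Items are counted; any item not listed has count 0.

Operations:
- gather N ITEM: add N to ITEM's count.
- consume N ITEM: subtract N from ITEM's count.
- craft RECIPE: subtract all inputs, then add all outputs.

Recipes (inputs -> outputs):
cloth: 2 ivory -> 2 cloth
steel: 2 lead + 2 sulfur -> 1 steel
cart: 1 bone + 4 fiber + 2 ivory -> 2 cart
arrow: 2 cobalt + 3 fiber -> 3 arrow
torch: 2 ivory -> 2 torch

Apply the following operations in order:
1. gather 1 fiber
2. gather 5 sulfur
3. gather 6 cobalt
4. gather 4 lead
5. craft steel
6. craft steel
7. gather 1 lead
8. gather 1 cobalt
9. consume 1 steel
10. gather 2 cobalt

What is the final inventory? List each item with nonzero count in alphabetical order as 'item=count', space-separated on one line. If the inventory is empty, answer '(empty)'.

After 1 (gather 1 fiber): fiber=1
After 2 (gather 5 sulfur): fiber=1 sulfur=5
After 3 (gather 6 cobalt): cobalt=6 fiber=1 sulfur=5
After 4 (gather 4 lead): cobalt=6 fiber=1 lead=4 sulfur=5
After 5 (craft steel): cobalt=6 fiber=1 lead=2 steel=1 sulfur=3
After 6 (craft steel): cobalt=6 fiber=1 steel=2 sulfur=1
After 7 (gather 1 lead): cobalt=6 fiber=1 lead=1 steel=2 sulfur=1
After 8 (gather 1 cobalt): cobalt=7 fiber=1 lead=1 steel=2 sulfur=1
After 9 (consume 1 steel): cobalt=7 fiber=1 lead=1 steel=1 sulfur=1
After 10 (gather 2 cobalt): cobalt=9 fiber=1 lead=1 steel=1 sulfur=1

Answer: cobalt=9 fiber=1 lead=1 steel=1 sulfur=1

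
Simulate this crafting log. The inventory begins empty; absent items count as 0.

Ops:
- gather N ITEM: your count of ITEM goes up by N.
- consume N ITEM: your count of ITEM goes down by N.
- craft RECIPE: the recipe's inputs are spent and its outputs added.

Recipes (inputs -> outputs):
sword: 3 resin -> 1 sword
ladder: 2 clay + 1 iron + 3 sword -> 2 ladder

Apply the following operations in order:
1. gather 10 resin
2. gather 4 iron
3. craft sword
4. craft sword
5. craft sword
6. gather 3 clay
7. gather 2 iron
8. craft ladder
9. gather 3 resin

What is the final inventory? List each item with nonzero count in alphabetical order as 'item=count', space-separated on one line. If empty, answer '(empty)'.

After 1 (gather 10 resin): resin=10
After 2 (gather 4 iron): iron=4 resin=10
After 3 (craft sword): iron=4 resin=7 sword=1
After 4 (craft sword): iron=4 resin=4 sword=2
After 5 (craft sword): iron=4 resin=1 sword=3
After 6 (gather 3 clay): clay=3 iron=4 resin=1 sword=3
After 7 (gather 2 iron): clay=3 iron=6 resin=1 sword=3
After 8 (craft ladder): clay=1 iron=5 ladder=2 resin=1
After 9 (gather 3 resin): clay=1 iron=5 ladder=2 resin=4

Answer: clay=1 iron=5 ladder=2 resin=4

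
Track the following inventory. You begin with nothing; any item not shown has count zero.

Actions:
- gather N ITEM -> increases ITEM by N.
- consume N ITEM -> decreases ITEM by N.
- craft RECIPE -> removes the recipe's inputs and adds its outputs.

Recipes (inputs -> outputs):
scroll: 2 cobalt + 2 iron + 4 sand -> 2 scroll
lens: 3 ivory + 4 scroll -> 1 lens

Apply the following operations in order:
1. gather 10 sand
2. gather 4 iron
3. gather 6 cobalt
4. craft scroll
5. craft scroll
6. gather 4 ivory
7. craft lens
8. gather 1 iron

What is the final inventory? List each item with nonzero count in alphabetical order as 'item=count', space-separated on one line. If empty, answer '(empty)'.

After 1 (gather 10 sand): sand=10
After 2 (gather 4 iron): iron=4 sand=10
After 3 (gather 6 cobalt): cobalt=6 iron=4 sand=10
After 4 (craft scroll): cobalt=4 iron=2 sand=6 scroll=2
After 5 (craft scroll): cobalt=2 sand=2 scroll=4
After 6 (gather 4 ivory): cobalt=2 ivory=4 sand=2 scroll=4
After 7 (craft lens): cobalt=2 ivory=1 lens=1 sand=2
After 8 (gather 1 iron): cobalt=2 iron=1 ivory=1 lens=1 sand=2

Answer: cobalt=2 iron=1 ivory=1 lens=1 sand=2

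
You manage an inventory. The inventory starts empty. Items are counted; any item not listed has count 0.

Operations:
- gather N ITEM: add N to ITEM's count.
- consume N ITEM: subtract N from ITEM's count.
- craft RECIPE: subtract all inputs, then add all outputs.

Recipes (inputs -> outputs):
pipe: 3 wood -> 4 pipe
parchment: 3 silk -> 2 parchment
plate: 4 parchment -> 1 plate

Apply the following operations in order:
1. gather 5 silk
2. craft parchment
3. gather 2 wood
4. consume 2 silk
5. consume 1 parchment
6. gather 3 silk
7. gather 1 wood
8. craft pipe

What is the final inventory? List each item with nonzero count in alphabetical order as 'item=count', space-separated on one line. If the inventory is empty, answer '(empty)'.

After 1 (gather 5 silk): silk=5
After 2 (craft parchment): parchment=2 silk=2
After 3 (gather 2 wood): parchment=2 silk=2 wood=2
After 4 (consume 2 silk): parchment=2 wood=2
After 5 (consume 1 parchment): parchment=1 wood=2
After 6 (gather 3 silk): parchment=1 silk=3 wood=2
After 7 (gather 1 wood): parchment=1 silk=3 wood=3
After 8 (craft pipe): parchment=1 pipe=4 silk=3

Answer: parchment=1 pipe=4 silk=3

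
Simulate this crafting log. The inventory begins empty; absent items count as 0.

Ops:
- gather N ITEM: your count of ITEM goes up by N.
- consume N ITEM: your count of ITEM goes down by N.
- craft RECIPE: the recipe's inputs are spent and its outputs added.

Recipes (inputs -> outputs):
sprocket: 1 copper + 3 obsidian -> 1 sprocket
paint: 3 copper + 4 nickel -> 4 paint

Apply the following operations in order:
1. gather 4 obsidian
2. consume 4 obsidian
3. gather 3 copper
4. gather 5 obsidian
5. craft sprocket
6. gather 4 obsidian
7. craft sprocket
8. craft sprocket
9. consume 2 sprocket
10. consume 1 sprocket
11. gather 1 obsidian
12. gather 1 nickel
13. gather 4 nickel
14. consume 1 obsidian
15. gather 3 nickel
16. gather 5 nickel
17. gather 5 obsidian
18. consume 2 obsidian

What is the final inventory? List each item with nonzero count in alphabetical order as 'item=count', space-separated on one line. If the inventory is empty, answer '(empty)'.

Answer: nickel=13 obsidian=3

Derivation:
After 1 (gather 4 obsidian): obsidian=4
After 2 (consume 4 obsidian): (empty)
After 3 (gather 3 copper): copper=3
After 4 (gather 5 obsidian): copper=3 obsidian=5
After 5 (craft sprocket): copper=2 obsidian=2 sprocket=1
After 6 (gather 4 obsidian): copper=2 obsidian=6 sprocket=1
After 7 (craft sprocket): copper=1 obsidian=3 sprocket=2
After 8 (craft sprocket): sprocket=3
After 9 (consume 2 sprocket): sprocket=1
After 10 (consume 1 sprocket): (empty)
After 11 (gather 1 obsidian): obsidian=1
After 12 (gather 1 nickel): nickel=1 obsidian=1
After 13 (gather 4 nickel): nickel=5 obsidian=1
After 14 (consume 1 obsidian): nickel=5
After 15 (gather 3 nickel): nickel=8
After 16 (gather 5 nickel): nickel=13
After 17 (gather 5 obsidian): nickel=13 obsidian=5
After 18 (consume 2 obsidian): nickel=13 obsidian=3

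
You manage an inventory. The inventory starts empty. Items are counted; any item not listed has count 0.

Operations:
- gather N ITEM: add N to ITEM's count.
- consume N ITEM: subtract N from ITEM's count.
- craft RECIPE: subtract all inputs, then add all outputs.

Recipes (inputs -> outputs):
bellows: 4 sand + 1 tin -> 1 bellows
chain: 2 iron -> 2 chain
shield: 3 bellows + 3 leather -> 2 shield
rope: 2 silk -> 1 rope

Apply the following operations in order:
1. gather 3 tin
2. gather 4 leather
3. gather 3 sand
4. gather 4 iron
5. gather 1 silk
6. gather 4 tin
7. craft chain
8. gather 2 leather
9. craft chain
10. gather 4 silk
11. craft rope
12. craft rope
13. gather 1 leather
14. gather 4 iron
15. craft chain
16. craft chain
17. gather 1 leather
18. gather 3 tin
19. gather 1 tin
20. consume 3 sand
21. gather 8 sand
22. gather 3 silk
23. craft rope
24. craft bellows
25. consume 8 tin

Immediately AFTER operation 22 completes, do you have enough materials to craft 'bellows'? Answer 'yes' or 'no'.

After 1 (gather 3 tin): tin=3
After 2 (gather 4 leather): leather=4 tin=3
After 3 (gather 3 sand): leather=4 sand=3 tin=3
After 4 (gather 4 iron): iron=4 leather=4 sand=3 tin=3
After 5 (gather 1 silk): iron=4 leather=4 sand=3 silk=1 tin=3
After 6 (gather 4 tin): iron=4 leather=4 sand=3 silk=1 tin=7
After 7 (craft chain): chain=2 iron=2 leather=4 sand=3 silk=1 tin=7
After 8 (gather 2 leather): chain=2 iron=2 leather=6 sand=3 silk=1 tin=7
After 9 (craft chain): chain=4 leather=6 sand=3 silk=1 tin=7
After 10 (gather 4 silk): chain=4 leather=6 sand=3 silk=5 tin=7
After 11 (craft rope): chain=4 leather=6 rope=1 sand=3 silk=3 tin=7
After 12 (craft rope): chain=4 leather=6 rope=2 sand=3 silk=1 tin=7
After 13 (gather 1 leather): chain=4 leather=7 rope=2 sand=3 silk=1 tin=7
After 14 (gather 4 iron): chain=4 iron=4 leather=7 rope=2 sand=3 silk=1 tin=7
After 15 (craft chain): chain=6 iron=2 leather=7 rope=2 sand=3 silk=1 tin=7
After 16 (craft chain): chain=8 leather=7 rope=2 sand=3 silk=1 tin=7
After 17 (gather 1 leather): chain=8 leather=8 rope=2 sand=3 silk=1 tin=7
After 18 (gather 3 tin): chain=8 leather=8 rope=2 sand=3 silk=1 tin=10
After 19 (gather 1 tin): chain=8 leather=8 rope=2 sand=3 silk=1 tin=11
After 20 (consume 3 sand): chain=8 leather=8 rope=2 silk=1 tin=11
After 21 (gather 8 sand): chain=8 leather=8 rope=2 sand=8 silk=1 tin=11
After 22 (gather 3 silk): chain=8 leather=8 rope=2 sand=8 silk=4 tin=11

Answer: yes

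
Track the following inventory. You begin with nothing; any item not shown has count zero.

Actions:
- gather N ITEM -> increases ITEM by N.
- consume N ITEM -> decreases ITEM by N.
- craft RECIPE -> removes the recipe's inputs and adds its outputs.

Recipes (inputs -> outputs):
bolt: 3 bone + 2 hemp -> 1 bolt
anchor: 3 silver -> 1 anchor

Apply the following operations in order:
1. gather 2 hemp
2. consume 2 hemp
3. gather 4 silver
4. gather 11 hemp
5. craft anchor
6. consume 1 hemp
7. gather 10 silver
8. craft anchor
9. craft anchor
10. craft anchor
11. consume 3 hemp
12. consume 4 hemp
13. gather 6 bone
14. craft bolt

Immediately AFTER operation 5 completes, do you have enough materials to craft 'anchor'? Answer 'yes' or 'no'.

Answer: no

Derivation:
After 1 (gather 2 hemp): hemp=2
After 2 (consume 2 hemp): (empty)
After 3 (gather 4 silver): silver=4
After 4 (gather 11 hemp): hemp=11 silver=4
After 5 (craft anchor): anchor=1 hemp=11 silver=1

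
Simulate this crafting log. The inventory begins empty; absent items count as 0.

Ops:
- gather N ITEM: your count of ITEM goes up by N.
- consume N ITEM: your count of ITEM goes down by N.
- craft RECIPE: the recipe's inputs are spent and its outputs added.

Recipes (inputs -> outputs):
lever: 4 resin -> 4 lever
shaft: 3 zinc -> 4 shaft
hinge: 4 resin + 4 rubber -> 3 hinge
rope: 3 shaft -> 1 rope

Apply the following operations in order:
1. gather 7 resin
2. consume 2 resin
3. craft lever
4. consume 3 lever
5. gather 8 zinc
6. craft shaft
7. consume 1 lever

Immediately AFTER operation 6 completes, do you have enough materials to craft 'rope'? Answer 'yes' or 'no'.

Answer: yes

Derivation:
After 1 (gather 7 resin): resin=7
After 2 (consume 2 resin): resin=5
After 3 (craft lever): lever=4 resin=1
After 4 (consume 3 lever): lever=1 resin=1
After 5 (gather 8 zinc): lever=1 resin=1 zinc=8
After 6 (craft shaft): lever=1 resin=1 shaft=4 zinc=5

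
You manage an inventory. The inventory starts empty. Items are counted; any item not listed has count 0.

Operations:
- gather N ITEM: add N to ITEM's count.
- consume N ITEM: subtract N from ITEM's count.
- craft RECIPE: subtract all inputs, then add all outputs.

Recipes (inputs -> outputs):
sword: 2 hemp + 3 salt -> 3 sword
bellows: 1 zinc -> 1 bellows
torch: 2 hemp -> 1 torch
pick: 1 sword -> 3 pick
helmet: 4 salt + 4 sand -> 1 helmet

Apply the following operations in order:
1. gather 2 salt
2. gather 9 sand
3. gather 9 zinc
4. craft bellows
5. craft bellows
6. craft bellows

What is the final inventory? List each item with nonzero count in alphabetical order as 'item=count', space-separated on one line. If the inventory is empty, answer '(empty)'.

Answer: bellows=3 salt=2 sand=9 zinc=6

Derivation:
After 1 (gather 2 salt): salt=2
After 2 (gather 9 sand): salt=2 sand=9
After 3 (gather 9 zinc): salt=2 sand=9 zinc=9
After 4 (craft bellows): bellows=1 salt=2 sand=9 zinc=8
After 5 (craft bellows): bellows=2 salt=2 sand=9 zinc=7
After 6 (craft bellows): bellows=3 salt=2 sand=9 zinc=6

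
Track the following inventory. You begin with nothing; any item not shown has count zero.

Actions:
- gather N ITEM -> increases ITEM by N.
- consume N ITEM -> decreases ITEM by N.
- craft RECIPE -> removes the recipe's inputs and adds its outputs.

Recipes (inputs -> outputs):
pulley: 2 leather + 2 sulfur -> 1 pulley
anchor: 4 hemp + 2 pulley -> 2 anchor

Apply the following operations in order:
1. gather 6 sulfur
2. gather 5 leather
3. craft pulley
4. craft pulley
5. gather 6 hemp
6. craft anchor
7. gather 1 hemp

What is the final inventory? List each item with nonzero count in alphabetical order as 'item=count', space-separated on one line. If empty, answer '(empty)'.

Answer: anchor=2 hemp=3 leather=1 sulfur=2

Derivation:
After 1 (gather 6 sulfur): sulfur=6
After 2 (gather 5 leather): leather=5 sulfur=6
After 3 (craft pulley): leather=3 pulley=1 sulfur=4
After 4 (craft pulley): leather=1 pulley=2 sulfur=2
After 5 (gather 6 hemp): hemp=6 leather=1 pulley=2 sulfur=2
After 6 (craft anchor): anchor=2 hemp=2 leather=1 sulfur=2
After 7 (gather 1 hemp): anchor=2 hemp=3 leather=1 sulfur=2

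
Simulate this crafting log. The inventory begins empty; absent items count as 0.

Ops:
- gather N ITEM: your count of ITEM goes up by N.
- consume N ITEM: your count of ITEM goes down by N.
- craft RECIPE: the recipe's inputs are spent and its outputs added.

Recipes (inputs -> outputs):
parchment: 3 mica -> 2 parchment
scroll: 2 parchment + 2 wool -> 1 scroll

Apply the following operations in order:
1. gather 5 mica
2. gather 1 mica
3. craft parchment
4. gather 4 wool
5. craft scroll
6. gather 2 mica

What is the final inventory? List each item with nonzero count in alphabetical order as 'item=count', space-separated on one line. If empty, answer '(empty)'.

Answer: mica=5 scroll=1 wool=2

Derivation:
After 1 (gather 5 mica): mica=5
After 2 (gather 1 mica): mica=6
After 3 (craft parchment): mica=3 parchment=2
After 4 (gather 4 wool): mica=3 parchment=2 wool=4
After 5 (craft scroll): mica=3 scroll=1 wool=2
After 6 (gather 2 mica): mica=5 scroll=1 wool=2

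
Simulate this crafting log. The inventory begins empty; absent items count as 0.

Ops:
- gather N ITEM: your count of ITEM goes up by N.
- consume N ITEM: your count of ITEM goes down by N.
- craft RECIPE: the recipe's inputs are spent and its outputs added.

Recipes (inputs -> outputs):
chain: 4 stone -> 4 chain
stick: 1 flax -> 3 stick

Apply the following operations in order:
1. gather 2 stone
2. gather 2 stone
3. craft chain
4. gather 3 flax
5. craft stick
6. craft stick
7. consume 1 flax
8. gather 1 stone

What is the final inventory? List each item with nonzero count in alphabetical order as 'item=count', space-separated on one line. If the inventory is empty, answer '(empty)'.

Answer: chain=4 stick=6 stone=1

Derivation:
After 1 (gather 2 stone): stone=2
After 2 (gather 2 stone): stone=4
After 3 (craft chain): chain=4
After 4 (gather 3 flax): chain=4 flax=3
After 5 (craft stick): chain=4 flax=2 stick=3
After 6 (craft stick): chain=4 flax=1 stick=6
After 7 (consume 1 flax): chain=4 stick=6
After 8 (gather 1 stone): chain=4 stick=6 stone=1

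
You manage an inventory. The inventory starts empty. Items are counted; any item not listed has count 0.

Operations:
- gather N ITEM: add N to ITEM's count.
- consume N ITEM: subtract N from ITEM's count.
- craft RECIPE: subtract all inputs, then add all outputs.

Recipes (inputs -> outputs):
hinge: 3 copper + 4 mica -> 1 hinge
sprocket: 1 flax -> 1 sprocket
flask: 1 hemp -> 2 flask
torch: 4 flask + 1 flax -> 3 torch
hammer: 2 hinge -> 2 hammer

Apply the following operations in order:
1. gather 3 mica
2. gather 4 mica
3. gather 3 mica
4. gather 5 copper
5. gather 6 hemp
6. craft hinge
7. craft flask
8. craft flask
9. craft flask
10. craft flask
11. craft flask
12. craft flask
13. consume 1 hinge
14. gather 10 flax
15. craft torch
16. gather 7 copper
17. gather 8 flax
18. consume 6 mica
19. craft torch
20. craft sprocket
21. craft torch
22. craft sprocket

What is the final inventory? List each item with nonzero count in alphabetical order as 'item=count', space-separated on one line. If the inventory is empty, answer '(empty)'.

Answer: copper=9 flax=13 sprocket=2 torch=9

Derivation:
After 1 (gather 3 mica): mica=3
After 2 (gather 4 mica): mica=7
After 3 (gather 3 mica): mica=10
After 4 (gather 5 copper): copper=5 mica=10
After 5 (gather 6 hemp): copper=5 hemp=6 mica=10
After 6 (craft hinge): copper=2 hemp=6 hinge=1 mica=6
After 7 (craft flask): copper=2 flask=2 hemp=5 hinge=1 mica=6
After 8 (craft flask): copper=2 flask=4 hemp=4 hinge=1 mica=6
After 9 (craft flask): copper=2 flask=6 hemp=3 hinge=1 mica=6
After 10 (craft flask): copper=2 flask=8 hemp=2 hinge=1 mica=6
After 11 (craft flask): copper=2 flask=10 hemp=1 hinge=1 mica=6
After 12 (craft flask): copper=2 flask=12 hinge=1 mica=6
After 13 (consume 1 hinge): copper=2 flask=12 mica=6
After 14 (gather 10 flax): copper=2 flask=12 flax=10 mica=6
After 15 (craft torch): copper=2 flask=8 flax=9 mica=6 torch=3
After 16 (gather 7 copper): copper=9 flask=8 flax=9 mica=6 torch=3
After 17 (gather 8 flax): copper=9 flask=8 flax=17 mica=6 torch=3
After 18 (consume 6 mica): copper=9 flask=8 flax=17 torch=3
After 19 (craft torch): copper=9 flask=4 flax=16 torch=6
After 20 (craft sprocket): copper=9 flask=4 flax=15 sprocket=1 torch=6
After 21 (craft torch): copper=9 flax=14 sprocket=1 torch=9
After 22 (craft sprocket): copper=9 flax=13 sprocket=2 torch=9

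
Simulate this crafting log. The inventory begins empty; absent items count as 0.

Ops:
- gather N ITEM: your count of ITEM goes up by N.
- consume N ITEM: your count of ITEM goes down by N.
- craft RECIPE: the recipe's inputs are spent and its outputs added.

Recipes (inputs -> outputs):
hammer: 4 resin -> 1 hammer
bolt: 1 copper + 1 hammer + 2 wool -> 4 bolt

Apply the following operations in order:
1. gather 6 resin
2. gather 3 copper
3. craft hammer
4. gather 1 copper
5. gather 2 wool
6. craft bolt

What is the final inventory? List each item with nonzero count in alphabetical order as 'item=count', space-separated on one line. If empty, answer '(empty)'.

After 1 (gather 6 resin): resin=6
After 2 (gather 3 copper): copper=3 resin=6
After 3 (craft hammer): copper=3 hammer=1 resin=2
After 4 (gather 1 copper): copper=4 hammer=1 resin=2
After 5 (gather 2 wool): copper=4 hammer=1 resin=2 wool=2
After 6 (craft bolt): bolt=4 copper=3 resin=2

Answer: bolt=4 copper=3 resin=2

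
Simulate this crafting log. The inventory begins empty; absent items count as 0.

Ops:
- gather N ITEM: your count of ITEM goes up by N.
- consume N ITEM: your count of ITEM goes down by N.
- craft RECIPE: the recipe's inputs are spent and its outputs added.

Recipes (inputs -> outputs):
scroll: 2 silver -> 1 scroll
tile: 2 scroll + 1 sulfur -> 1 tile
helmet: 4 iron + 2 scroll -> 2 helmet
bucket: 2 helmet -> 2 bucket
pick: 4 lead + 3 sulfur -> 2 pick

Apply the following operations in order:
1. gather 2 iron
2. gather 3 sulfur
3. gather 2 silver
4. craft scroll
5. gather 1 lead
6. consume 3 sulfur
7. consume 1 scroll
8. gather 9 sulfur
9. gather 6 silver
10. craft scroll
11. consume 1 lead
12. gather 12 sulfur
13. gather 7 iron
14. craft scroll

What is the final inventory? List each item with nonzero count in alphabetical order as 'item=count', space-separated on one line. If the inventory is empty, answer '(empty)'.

After 1 (gather 2 iron): iron=2
After 2 (gather 3 sulfur): iron=2 sulfur=3
After 3 (gather 2 silver): iron=2 silver=2 sulfur=3
After 4 (craft scroll): iron=2 scroll=1 sulfur=3
After 5 (gather 1 lead): iron=2 lead=1 scroll=1 sulfur=3
After 6 (consume 3 sulfur): iron=2 lead=1 scroll=1
After 7 (consume 1 scroll): iron=2 lead=1
After 8 (gather 9 sulfur): iron=2 lead=1 sulfur=9
After 9 (gather 6 silver): iron=2 lead=1 silver=6 sulfur=9
After 10 (craft scroll): iron=2 lead=1 scroll=1 silver=4 sulfur=9
After 11 (consume 1 lead): iron=2 scroll=1 silver=4 sulfur=9
After 12 (gather 12 sulfur): iron=2 scroll=1 silver=4 sulfur=21
After 13 (gather 7 iron): iron=9 scroll=1 silver=4 sulfur=21
After 14 (craft scroll): iron=9 scroll=2 silver=2 sulfur=21

Answer: iron=9 scroll=2 silver=2 sulfur=21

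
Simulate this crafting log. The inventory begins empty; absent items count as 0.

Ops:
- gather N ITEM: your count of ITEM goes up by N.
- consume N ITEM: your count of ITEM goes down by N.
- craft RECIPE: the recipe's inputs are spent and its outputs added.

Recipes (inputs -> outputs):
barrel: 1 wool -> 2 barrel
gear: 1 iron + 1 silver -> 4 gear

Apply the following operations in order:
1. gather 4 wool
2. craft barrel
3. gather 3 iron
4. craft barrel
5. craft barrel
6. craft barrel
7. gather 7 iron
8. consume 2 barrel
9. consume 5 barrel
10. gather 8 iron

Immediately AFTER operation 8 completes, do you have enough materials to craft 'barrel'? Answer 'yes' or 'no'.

After 1 (gather 4 wool): wool=4
After 2 (craft barrel): barrel=2 wool=3
After 3 (gather 3 iron): barrel=2 iron=3 wool=3
After 4 (craft barrel): barrel=4 iron=3 wool=2
After 5 (craft barrel): barrel=6 iron=3 wool=1
After 6 (craft barrel): barrel=8 iron=3
After 7 (gather 7 iron): barrel=8 iron=10
After 8 (consume 2 barrel): barrel=6 iron=10

Answer: no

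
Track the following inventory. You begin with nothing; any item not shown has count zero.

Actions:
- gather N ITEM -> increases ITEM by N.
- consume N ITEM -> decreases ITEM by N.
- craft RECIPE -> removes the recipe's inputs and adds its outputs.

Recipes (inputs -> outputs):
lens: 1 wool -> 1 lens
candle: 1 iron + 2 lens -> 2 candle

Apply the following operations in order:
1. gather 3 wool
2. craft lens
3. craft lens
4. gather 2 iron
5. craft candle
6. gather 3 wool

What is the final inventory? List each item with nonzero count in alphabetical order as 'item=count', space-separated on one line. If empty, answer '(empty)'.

Answer: candle=2 iron=1 wool=4

Derivation:
After 1 (gather 3 wool): wool=3
After 2 (craft lens): lens=1 wool=2
After 3 (craft lens): lens=2 wool=1
After 4 (gather 2 iron): iron=2 lens=2 wool=1
After 5 (craft candle): candle=2 iron=1 wool=1
After 6 (gather 3 wool): candle=2 iron=1 wool=4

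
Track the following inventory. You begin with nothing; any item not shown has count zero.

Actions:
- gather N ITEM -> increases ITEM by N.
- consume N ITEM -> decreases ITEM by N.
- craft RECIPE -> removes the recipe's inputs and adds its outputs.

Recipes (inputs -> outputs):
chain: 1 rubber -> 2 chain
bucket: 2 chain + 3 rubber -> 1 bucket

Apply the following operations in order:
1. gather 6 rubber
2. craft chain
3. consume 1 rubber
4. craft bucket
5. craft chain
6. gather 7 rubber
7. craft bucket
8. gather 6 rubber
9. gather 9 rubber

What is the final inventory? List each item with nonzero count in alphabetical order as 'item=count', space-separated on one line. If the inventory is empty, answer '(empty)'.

After 1 (gather 6 rubber): rubber=6
After 2 (craft chain): chain=2 rubber=5
After 3 (consume 1 rubber): chain=2 rubber=4
After 4 (craft bucket): bucket=1 rubber=1
After 5 (craft chain): bucket=1 chain=2
After 6 (gather 7 rubber): bucket=1 chain=2 rubber=7
After 7 (craft bucket): bucket=2 rubber=4
After 8 (gather 6 rubber): bucket=2 rubber=10
After 9 (gather 9 rubber): bucket=2 rubber=19

Answer: bucket=2 rubber=19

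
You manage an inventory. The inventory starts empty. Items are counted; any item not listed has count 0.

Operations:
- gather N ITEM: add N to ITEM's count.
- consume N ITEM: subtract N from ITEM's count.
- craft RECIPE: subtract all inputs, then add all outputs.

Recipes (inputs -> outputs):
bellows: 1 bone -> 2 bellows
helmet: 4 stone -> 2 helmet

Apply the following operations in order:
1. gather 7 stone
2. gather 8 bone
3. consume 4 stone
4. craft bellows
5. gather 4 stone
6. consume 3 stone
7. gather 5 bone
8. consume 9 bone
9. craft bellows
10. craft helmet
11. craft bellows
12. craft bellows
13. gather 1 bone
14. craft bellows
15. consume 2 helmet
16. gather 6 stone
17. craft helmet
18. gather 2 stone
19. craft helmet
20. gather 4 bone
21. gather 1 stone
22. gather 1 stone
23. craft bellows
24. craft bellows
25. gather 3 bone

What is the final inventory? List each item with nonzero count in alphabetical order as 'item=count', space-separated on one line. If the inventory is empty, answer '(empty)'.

After 1 (gather 7 stone): stone=7
After 2 (gather 8 bone): bone=8 stone=7
After 3 (consume 4 stone): bone=8 stone=3
After 4 (craft bellows): bellows=2 bone=7 stone=3
After 5 (gather 4 stone): bellows=2 bone=7 stone=7
After 6 (consume 3 stone): bellows=2 bone=7 stone=4
After 7 (gather 5 bone): bellows=2 bone=12 stone=4
After 8 (consume 9 bone): bellows=2 bone=3 stone=4
After 9 (craft bellows): bellows=4 bone=2 stone=4
After 10 (craft helmet): bellows=4 bone=2 helmet=2
After 11 (craft bellows): bellows=6 bone=1 helmet=2
After 12 (craft bellows): bellows=8 helmet=2
After 13 (gather 1 bone): bellows=8 bone=1 helmet=2
After 14 (craft bellows): bellows=10 helmet=2
After 15 (consume 2 helmet): bellows=10
After 16 (gather 6 stone): bellows=10 stone=6
After 17 (craft helmet): bellows=10 helmet=2 stone=2
After 18 (gather 2 stone): bellows=10 helmet=2 stone=4
After 19 (craft helmet): bellows=10 helmet=4
After 20 (gather 4 bone): bellows=10 bone=4 helmet=4
After 21 (gather 1 stone): bellows=10 bone=4 helmet=4 stone=1
After 22 (gather 1 stone): bellows=10 bone=4 helmet=4 stone=2
After 23 (craft bellows): bellows=12 bone=3 helmet=4 stone=2
After 24 (craft bellows): bellows=14 bone=2 helmet=4 stone=2
After 25 (gather 3 bone): bellows=14 bone=5 helmet=4 stone=2

Answer: bellows=14 bone=5 helmet=4 stone=2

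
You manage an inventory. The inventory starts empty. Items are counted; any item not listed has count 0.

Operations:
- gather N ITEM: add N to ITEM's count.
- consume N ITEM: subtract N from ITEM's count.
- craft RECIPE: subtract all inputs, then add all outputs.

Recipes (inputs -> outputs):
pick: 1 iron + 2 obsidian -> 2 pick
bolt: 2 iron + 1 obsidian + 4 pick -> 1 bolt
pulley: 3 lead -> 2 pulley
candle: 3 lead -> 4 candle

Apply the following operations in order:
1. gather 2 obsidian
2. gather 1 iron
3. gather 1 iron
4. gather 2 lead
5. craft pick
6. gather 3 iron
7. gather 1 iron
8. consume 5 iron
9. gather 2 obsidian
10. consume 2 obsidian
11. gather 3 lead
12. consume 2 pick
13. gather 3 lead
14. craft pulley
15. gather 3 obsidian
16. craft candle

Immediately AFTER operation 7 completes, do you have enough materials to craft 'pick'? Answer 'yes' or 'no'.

After 1 (gather 2 obsidian): obsidian=2
After 2 (gather 1 iron): iron=1 obsidian=2
After 3 (gather 1 iron): iron=2 obsidian=2
After 4 (gather 2 lead): iron=2 lead=2 obsidian=2
After 5 (craft pick): iron=1 lead=2 pick=2
After 6 (gather 3 iron): iron=4 lead=2 pick=2
After 7 (gather 1 iron): iron=5 lead=2 pick=2

Answer: no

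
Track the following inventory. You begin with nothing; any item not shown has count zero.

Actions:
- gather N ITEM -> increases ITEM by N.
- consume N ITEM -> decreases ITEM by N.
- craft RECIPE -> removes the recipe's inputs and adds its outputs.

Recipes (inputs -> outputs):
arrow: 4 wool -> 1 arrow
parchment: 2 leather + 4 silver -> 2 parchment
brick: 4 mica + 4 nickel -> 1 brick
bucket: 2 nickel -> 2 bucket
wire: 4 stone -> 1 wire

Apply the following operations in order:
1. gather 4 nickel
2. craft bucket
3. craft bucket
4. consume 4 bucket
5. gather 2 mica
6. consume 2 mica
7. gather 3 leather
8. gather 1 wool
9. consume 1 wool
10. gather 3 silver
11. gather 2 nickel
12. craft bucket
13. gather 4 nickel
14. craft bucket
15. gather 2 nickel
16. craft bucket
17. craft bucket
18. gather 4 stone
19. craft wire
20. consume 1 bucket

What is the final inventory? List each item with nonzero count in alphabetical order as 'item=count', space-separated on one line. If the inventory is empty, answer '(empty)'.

After 1 (gather 4 nickel): nickel=4
After 2 (craft bucket): bucket=2 nickel=2
After 3 (craft bucket): bucket=4
After 4 (consume 4 bucket): (empty)
After 5 (gather 2 mica): mica=2
After 6 (consume 2 mica): (empty)
After 7 (gather 3 leather): leather=3
After 8 (gather 1 wool): leather=3 wool=1
After 9 (consume 1 wool): leather=3
After 10 (gather 3 silver): leather=3 silver=3
After 11 (gather 2 nickel): leather=3 nickel=2 silver=3
After 12 (craft bucket): bucket=2 leather=3 silver=3
After 13 (gather 4 nickel): bucket=2 leather=3 nickel=4 silver=3
After 14 (craft bucket): bucket=4 leather=3 nickel=2 silver=3
After 15 (gather 2 nickel): bucket=4 leather=3 nickel=4 silver=3
After 16 (craft bucket): bucket=6 leather=3 nickel=2 silver=3
After 17 (craft bucket): bucket=8 leather=3 silver=3
After 18 (gather 4 stone): bucket=8 leather=3 silver=3 stone=4
After 19 (craft wire): bucket=8 leather=3 silver=3 wire=1
After 20 (consume 1 bucket): bucket=7 leather=3 silver=3 wire=1

Answer: bucket=7 leather=3 silver=3 wire=1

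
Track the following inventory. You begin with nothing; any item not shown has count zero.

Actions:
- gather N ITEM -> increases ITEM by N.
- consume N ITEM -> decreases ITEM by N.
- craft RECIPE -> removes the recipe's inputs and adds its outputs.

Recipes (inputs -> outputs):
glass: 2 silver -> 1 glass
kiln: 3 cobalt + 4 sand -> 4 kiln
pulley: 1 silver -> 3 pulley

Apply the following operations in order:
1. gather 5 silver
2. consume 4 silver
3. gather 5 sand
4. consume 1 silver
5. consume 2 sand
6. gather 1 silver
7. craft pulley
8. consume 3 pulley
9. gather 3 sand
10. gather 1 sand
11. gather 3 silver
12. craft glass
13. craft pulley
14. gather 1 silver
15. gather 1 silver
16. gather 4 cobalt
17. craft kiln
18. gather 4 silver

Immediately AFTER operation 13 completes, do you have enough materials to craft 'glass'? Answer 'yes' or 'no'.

After 1 (gather 5 silver): silver=5
After 2 (consume 4 silver): silver=1
After 3 (gather 5 sand): sand=5 silver=1
After 4 (consume 1 silver): sand=5
After 5 (consume 2 sand): sand=3
After 6 (gather 1 silver): sand=3 silver=1
After 7 (craft pulley): pulley=3 sand=3
After 8 (consume 3 pulley): sand=3
After 9 (gather 3 sand): sand=6
After 10 (gather 1 sand): sand=7
After 11 (gather 3 silver): sand=7 silver=3
After 12 (craft glass): glass=1 sand=7 silver=1
After 13 (craft pulley): glass=1 pulley=3 sand=7

Answer: no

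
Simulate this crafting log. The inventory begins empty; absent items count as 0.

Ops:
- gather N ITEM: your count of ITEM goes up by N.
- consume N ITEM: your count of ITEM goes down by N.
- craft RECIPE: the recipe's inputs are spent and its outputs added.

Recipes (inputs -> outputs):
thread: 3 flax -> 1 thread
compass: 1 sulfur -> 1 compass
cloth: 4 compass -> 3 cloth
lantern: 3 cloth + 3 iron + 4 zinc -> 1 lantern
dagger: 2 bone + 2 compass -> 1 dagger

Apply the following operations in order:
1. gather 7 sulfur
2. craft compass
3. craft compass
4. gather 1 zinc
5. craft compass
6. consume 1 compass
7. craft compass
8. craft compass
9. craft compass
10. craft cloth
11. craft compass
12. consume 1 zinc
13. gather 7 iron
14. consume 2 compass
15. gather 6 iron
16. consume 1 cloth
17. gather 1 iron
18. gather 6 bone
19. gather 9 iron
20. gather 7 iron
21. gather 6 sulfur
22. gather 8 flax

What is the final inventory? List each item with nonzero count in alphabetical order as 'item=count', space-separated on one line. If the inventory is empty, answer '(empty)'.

Answer: bone=6 cloth=2 flax=8 iron=30 sulfur=6

Derivation:
After 1 (gather 7 sulfur): sulfur=7
After 2 (craft compass): compass=1 sulfur=6
After 3 (craft compass): compass=2 sulfur=5
After 4 (gather 1 zinc): compass=2 sulfur=5 zinc=1
After 5 (craft compass): compass=3 sulfur=4 zinc=1
After 6 (consume 1 compass): compass=2 sulfur=4 zinc=1
After 7 (craft compass): compass=3 sulfur=3 zinc=1
After 8 (craft compass): compass=4 sulfur=2 zinc=1
After 9 (craft compass): compass=5 sulfur=1 zinc=1
After 10 (craft cloth): cloth=3 compass=1 sulfur=1 zinc=1
After 11 (craft compass): cloth=3 compass=2 zinc=1
After 12 (consume 1 zinc): cloth=3 compass=2
After 13 (gather 7 iron): cloth=3 compass=2 iron=7
After 14 (consume 2 compass): cloth=3 iron=7
After 15 (gather 6 iron): cloth=3 iron=13
After 16 (consume 1 cloth): cloth=2 iron=13
After 17 (gather 1 iron): cloth=2 iron=14
After 18 (gather 6 bone): bone=6 cloth=2 iron=14
After 19 (gather 9 iron): bone=6 cloth=2 iron=23
After 20 (gather 7 iron): bone=6 cloth=2 iron=30
After 21 (gather 6 sulfur): bone=6 cloth=2 iron=30 sulfur=6
After 22 (gather 8 flax): bone=6 cloth=2 flax=8 iron=30 sulfur=6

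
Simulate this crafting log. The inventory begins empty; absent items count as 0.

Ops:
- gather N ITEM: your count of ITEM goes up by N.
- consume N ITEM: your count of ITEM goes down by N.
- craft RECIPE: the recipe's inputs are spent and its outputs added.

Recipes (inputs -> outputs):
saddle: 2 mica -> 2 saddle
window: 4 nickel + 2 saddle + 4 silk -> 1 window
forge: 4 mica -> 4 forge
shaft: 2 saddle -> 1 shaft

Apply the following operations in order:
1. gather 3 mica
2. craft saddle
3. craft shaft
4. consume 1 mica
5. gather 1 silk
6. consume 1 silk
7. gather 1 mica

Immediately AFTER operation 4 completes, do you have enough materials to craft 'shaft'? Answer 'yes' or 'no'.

After 1 (gather 3 mica): mica=3
After 2 (craft saddle): mica=1 saddle=2
After 3 (craft shaft): mica=1 shaft=1
After 4 (consume 1 mica): shaft=1

Answer: no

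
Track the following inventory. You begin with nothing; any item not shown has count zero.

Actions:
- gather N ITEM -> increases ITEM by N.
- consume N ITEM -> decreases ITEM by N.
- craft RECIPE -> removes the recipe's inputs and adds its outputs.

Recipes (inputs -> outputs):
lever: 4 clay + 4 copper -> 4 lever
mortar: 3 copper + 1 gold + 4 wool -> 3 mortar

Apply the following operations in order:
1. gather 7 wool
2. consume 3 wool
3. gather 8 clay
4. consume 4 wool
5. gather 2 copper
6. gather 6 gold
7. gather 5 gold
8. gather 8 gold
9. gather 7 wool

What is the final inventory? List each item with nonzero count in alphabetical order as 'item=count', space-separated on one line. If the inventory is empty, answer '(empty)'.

Answer: clay=8 copper=2 gold=19 wool=7

Derivation:
After 1 (gather 7 wool): wool=7
After 2 (consume 3 wool): wool=4
After 3 (gather 8 clay): clay=8 wool=4
After 4 (consume 4 wool): clay=8
After 5 (gather 2 copper): clay=8 copper=2
After 6 (gather 6 gold): clay=8 copper=2 gold=6
After 7 (gather 5 gold): clay=8 copper=2 gold=11
After 8 (gather 8 gold): clay=8 copper=2 gold=19
After 9 (gather 7 wool): clay=8 copper=2 gold=19 wool=7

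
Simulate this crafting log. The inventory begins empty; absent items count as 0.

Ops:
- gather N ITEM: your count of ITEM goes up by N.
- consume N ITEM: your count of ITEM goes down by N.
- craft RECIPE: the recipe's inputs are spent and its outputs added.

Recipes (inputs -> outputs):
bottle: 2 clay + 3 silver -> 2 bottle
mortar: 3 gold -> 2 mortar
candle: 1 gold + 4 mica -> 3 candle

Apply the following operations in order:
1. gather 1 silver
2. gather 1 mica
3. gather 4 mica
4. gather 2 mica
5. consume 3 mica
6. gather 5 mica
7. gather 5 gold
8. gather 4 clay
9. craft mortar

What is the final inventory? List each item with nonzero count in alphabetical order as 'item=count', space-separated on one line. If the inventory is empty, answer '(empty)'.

After 1 (gather 1 silver): silver=1
After 2 (gather 1 mica): mica=1 silver=1
After 3 (gather 4 mica): mica=5 silver=1
After 4 (gather 2 mica): mica=7 silver=1
After 5 (consume 3 mica): mica=4 silver=1
After 6 (gather 5 mica): mica=9 silver=1
After 7 (gather 5 gold): gold=5 mica=9 silver=1
After 8 (gather 4 clay): clay=4 gold=5 mica=9 silver=1
After 9 (craft mortar): clay=4 gold=2 mica=9 mortar=2 silver=1

Answer: clay=4 gold=2 mica=9 mortar=2 silver=1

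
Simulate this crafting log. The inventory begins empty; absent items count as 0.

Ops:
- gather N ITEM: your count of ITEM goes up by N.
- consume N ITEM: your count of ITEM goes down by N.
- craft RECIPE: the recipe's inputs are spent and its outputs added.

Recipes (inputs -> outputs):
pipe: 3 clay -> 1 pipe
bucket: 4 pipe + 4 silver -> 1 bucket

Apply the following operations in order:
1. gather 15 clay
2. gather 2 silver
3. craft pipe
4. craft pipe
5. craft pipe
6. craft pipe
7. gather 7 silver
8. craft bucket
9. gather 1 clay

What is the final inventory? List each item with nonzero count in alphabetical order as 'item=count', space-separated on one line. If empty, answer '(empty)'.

Answer: bucket=1 clay=4 silver=5

Derivation:
After 1 (gather 15 clay): clay=15
After 2 (gather 2 silver): clay=15 silver=2
After 3 (craft pipe): clay=12 pipe=1 silver=2
After 4 (craft pipe): clay=9 pipe=2 silver=2
After 5 (craft pipe): clay=6 pipe=3 silver=2
After 6 (craft pipe): clay=3 pipe=4 silver=2
After 7 (gather 7 silver): clay=3 pipe=4 silver=9
After 8 (craft bucket): bucket=1 clay=3 silver=5
After 9 (gather 1 clay): bucket=1 clay=4 silver=5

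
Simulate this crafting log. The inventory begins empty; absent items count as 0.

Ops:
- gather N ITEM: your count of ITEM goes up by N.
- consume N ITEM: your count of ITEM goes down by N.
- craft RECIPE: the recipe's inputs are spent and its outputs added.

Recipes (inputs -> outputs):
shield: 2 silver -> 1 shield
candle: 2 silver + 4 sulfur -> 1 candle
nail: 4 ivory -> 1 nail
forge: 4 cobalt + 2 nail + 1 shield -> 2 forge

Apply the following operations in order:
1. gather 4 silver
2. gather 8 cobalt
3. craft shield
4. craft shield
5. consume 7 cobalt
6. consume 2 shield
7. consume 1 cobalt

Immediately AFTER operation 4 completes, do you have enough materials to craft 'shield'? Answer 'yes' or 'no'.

After 1 (gather 4 silver): silver=4
After 2 (gather 8 cobalt): cobalt=8 silver=4
After 3 (craft shield): cobalt=8 shield=1 silver=2
After 4 (craft shield): cobalt=8 shield=2

Answer: no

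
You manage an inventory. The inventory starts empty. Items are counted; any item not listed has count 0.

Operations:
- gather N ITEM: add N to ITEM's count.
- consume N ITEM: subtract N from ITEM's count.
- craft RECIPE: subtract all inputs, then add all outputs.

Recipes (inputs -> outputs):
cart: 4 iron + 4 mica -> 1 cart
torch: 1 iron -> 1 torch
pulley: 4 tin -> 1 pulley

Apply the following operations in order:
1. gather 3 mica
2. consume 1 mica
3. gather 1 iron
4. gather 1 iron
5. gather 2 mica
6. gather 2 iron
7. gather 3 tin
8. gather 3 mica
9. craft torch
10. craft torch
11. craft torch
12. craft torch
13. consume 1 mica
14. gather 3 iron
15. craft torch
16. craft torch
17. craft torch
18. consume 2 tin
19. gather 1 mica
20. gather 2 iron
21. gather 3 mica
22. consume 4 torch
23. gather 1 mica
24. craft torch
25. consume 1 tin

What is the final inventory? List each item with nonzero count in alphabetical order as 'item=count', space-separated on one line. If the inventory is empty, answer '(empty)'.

After 1 (gather 3 mica): mica=3
After 2 (consume 1 mica): mica=2
After 3 (gather 1 iron): iron=1 mica=2
After 4 (gather 1 iron): iron=2 mica=2
After 5 (gather 2 mica): iron=2 mica=4
After 6 (gather 2 iron): iron=4 mica=4
After 7 (gather 3 tin): iron=4 mica=4 tin=3
After 8 (gather 3 mica): iron=4 mica=7 tin=3
After 9 (craft torch): iron=3 mica=7 tin=3 torch=1
After 10 (craft torch): iron=2 mica=7 tin=3 torch=2
After 11 (craft torch): iron=1 mica=7 tin=3 torch=3
After 12 (craft torch): mica=7 tin=3 torch=4
After 13 (consume 1 mica): mica=6 tin=3 torch=4
After 14 (gather 3 iron): iron=3 mica=6 tin=3 torch=4
After 15 (craft torch): iron=2 mica=6 tin=3 torch=5
After 16 (craft torch): iron=1 mica=6 tin=3 torch=6
After 17 (craft torch): mica=6 tin=3 torch=7
After 18 (consume 2 tin): mica=6 tin=1 torch=7
After 19 (gather 1 mica): mica=7 tin=1 torch=7
After 20 (gather 2 iron): iron=2 mica=7 tin=1 torch=7
After 21 (gather 3 mica): iron=2 mica=10 tin=1 torch=7
After 22 (consume 4 torch): iron=2 mica=10 tin=1 torch=3
After 23 (gather 1 mica): iron=2 mica=11 tin=1 torch=3
After 24 (craft torch): iron=1 mica=11 tin=1 torch=4
After 25 (consume 1 tin): iron=1 mica=11 torch=4

Answer: iron=1 mica=11 torch=4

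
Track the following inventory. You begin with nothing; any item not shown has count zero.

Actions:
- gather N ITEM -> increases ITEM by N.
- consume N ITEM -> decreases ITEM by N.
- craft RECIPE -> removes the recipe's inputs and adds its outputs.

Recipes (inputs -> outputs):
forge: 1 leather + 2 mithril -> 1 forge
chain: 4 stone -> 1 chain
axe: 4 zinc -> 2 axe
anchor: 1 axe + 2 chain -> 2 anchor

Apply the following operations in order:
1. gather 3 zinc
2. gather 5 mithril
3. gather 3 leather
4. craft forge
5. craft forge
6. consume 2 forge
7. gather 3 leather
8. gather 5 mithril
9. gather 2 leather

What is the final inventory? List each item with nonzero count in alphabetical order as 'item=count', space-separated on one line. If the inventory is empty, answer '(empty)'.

After 1 (gather 3 zinc): zinc=3
After 2 (gather 5 mithril): mithril=5 zinc=3
After 3 (gather 3 leather): leather=3 mithril=5 zinc=3
After 4 (craft forge): forge=1 leather=2 mithril=3 zinc=3
After 5 (craft forge): forge=2 leather=1 mithril=1 zinc=3
After 6 (consume 2 forge): leather=1 mithril=1 zinc=3
After 7 (gather 3 leather): leather=4 mithril=1 zinc=3
After 8 (gather 5 mithril): leather=4 mithril=6 zinc=3
After 9 (gather 2 leather): leather=6 mithril=6 zinc=3

Answer: leather=6 mithril=6 zinc=3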